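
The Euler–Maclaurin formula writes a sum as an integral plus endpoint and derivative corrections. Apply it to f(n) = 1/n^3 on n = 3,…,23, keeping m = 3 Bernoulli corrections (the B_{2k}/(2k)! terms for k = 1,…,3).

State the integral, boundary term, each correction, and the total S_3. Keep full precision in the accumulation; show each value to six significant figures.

S_3 ≈ 0.0761539

The integral term ∫_3^23 1/x^3 dx = 0.0546104.
½[f(3) + f(23)] = ½[0.0370370 + 8.21895e-05] = 0.0185596.
Running total after boundary: 0.0731700.
k=1: B_{2}/(2)! × [f^{(1)}(23) − f^{(1)}(3)] = 1/12 × (-1.07204e-05 − (-0.0370370)) = 0.00308553.
Partial sum through k=1: 0.0762555.
k=2: B_{4}/(4)! × [f^{(3)}(23) − f^{(3)}(3)] = −1/720 × (-4.05307e-07 − (-0.0823045)) = -0.000114311.
Partial sum through k=2: 0.0761412.
k=3: B_{6}/(6)! × [f^{(5)}(23) − f^{(5)}(3)] = 1/30240 × (-3.21794e-08 − (-0.384088)) = 1.27013e-05.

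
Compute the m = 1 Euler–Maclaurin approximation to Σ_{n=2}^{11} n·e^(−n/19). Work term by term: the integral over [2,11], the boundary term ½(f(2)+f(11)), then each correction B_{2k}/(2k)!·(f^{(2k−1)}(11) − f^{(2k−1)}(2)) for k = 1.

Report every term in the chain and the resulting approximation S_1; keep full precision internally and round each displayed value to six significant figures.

S_1 ≈ 43.5921

The integral term ∫_2^11 x·e^(−x/19) dx = 39.6568.
Boundary: ½(f(2) + f(11)) = ½(1.80018 + 6.16537) = 3.98277.
So far: 43.6395.
Correction k=1: B_{2}/2! · (f^{(1)}(11) − f^{(1)}(2)) = 1/12 · (0.235995 − 0.805342) = -0.0474455.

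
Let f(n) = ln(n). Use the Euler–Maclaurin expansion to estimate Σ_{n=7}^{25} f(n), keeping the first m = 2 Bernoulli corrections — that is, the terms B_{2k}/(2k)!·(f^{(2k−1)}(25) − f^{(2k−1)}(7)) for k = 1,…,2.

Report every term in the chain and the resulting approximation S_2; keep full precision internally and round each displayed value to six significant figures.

S_2 ≈ 51.4244

Integral: ∫_7^25 ln(x) dx = 48.8505.
Endpoint term: (f(7) + f(25))/2 = (1.94591 + 3.21888)/2 = 2.58239.
So far: 51.4329.
Correction k=1: B_{2}/2! · (f^{(1)}(25) − f^{(1)}(7)) = 1/12 · (0.0400000 − 0.142857) = -0.00857143.
Partial sum through k=1: 51.4243.
Correction k=2: B_{4}/4! · (f^{(3)}(25) − f^{(3)}(7)) = −1/720 · (0.000128000 − 0.00583090) = 7.92070e-06.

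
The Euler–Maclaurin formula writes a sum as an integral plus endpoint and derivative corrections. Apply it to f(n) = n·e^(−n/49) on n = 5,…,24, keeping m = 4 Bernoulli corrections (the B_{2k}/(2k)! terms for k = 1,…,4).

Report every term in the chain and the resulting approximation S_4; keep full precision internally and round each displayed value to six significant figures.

The integral term ∫_5^24 x·e^(−x/49) dx = 197.507.
Endpoint term: (f(5) + f(24))/2 = (4.51496 + 14.7060)/2 = 9.61050.
Running total after boundary: 207.117.
Order-1 term: 1/12 · (0.312628 − 0.810851) = -0.0415185.
Partial sum through k=1: 207.076.
Order-2 term: −1/720 · (0.000640621 − 0.00108989) = 6.23990e-07.
Partial sum through k=2: 207.076.
Order-3 term: 1/30240 · (4.79398e-07 − 7.67211e-07) = -9.51764e-12.
Partial sum through k=3: 207.076.
Order-4 term: −1/1209600 · (2.88206e-10 − 4.50016e-10) = 1.33772e-16.

S_4 ≈ 207.076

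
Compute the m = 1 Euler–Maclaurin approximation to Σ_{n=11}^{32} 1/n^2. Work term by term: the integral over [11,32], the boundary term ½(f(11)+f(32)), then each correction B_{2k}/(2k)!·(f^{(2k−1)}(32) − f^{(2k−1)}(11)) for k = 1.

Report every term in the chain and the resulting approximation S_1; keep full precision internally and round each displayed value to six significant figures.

∫_11^32 1/x^2 dx evaluates to 0.0596591.
½[f(11) + f(32)] = ½[0.00826446 + 0.000976562] = 0.00462051.
So far: 0.0642796.
Order-1 term: 1/12 · (-6.10352e-05 − (-0.00150263)) = 0.000120133.

S_1 ≈ 0.0643997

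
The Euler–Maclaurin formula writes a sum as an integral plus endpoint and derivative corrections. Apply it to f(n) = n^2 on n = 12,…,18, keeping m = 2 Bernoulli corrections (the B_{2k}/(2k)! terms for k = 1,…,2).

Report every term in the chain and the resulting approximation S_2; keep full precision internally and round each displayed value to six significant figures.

S_2 ≈ 1603.00

The integral term ∫_12^18 x^2 dx = 1368.00.
Boundary: ½(f(12) + f(18)) = ½(144.000 + 324.000) = 234.000.
So far: 1602.00.
Correction k=1: B_{2}/2! · (f^{(1)}(18) − f^{(1)}(12)) = 1/12 · (36.0000 − 24.0000) = 1.00000.
After k=1: 1603.00.
Correction k=2: B_{4}/4! · (f^{(3)}(18) − f^{(3)}(12)) = −1/720 · (0.00000 − 0.00000) = 0.00000.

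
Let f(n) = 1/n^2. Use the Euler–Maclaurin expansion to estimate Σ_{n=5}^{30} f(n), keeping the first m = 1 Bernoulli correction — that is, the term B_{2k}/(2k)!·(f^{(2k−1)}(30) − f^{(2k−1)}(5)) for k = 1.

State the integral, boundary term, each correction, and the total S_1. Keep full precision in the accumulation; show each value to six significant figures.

S_1 ≈ 0.188549

The integral term ∫_5^30 1/x^2 dx = 0.166667.
Boundary: ½(f(5) + f(30)) = ½(0.0400000 + 0.00111111) = 0.0205556.
Running total after boundary: 0.187222.
Order-1 term: 1/12 · (-7.40741e-05 − (-0.0160000)) = 0.00132716.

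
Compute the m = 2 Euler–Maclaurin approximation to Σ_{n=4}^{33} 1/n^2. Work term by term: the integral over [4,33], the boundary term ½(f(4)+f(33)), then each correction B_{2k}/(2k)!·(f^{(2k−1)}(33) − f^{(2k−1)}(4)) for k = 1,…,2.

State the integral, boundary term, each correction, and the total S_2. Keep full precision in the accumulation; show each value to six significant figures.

∫_4^33 1/x^2 dx evaluates to 0.219697.
Endpoint term: (f(4) + f(33))/2 = (0.0625000 + 0.000918274)/2 = 0.0317091.
Integral + boundary = 0.251406.
k=1: B_{2}/(2)! × [f^{(1)}(33) − f^{(1)}(4)] = 1/12 × (-5.56529e-05 − (-0.0312500)) = 0.00259953.
After k=1: 0.254006.
k=2: B_{4}/(4)! × [f^{(3)}(33) − f^{(3)}(4)] = −1/720 × (-6.13256e-07 − (-0.0234375)) = -3.25512e-05.

S_2 ≈ 0.253973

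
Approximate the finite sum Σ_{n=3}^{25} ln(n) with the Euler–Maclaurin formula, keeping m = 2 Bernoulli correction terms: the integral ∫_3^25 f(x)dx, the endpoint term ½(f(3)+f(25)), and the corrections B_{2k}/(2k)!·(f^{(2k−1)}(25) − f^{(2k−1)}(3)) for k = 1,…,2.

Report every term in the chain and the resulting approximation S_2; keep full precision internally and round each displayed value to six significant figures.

S_2 ≈ 57.3105

The integral term ∫_3^25 ln(x) dx = 55.1761.
½[f(3) + f(25)] = ½[1.09861 + 3.21888] = 2.15874.
Running total after boundary: 57.3348.
Correction k=1: B_{2}/2! · (f^{(1)}(25) − f^{(1)}(3)) = 1/12 · (0.0400000 − 0.333333) = -0.0244444.
Running total after k=1: 57.3104.
Correction k=2: B_{4}/4! · (f^{(3)}(25) − f^{(3)}(3)) = −1/720 · (0.000128000 − 0.0740741) = 0.000102703.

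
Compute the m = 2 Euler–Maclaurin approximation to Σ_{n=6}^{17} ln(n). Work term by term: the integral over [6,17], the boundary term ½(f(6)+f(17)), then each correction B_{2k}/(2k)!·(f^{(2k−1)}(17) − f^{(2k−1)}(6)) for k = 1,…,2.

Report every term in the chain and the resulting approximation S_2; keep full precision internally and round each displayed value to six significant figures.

Integral: ∫_6^17 ln(x) dx = 26.4141.
Boundary: ½(f(6) + f(17)) = ½(1.79176 + 2.83321) = 2.31249.
Integral + boundary = 28.7266.
k=1: B_{2}/(2)! × [f^{(1)}(17) − f^{(1)}(6)] = 1/12 × (0.0588235 − 0.166667) = -0.00898693.
Partial sum through k=1: 28.7176.
k=2: B_{4}/(4)! × [f^{(3)}(17) − f^{(3)}(6)] = −1/720 × (0.000407083 − 0.00925926) = 1.22947e-05.

S_2 ≈ 28.7176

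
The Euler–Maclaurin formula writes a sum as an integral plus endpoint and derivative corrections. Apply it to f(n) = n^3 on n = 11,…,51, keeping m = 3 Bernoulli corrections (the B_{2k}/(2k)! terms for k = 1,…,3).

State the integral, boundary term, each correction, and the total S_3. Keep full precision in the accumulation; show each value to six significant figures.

Integral: ∫_11^51 x^3 dx = 1.68764e+06.
Boundary: ½(f(11) + f(51)) = ½(1331.00 + 132651) = 66991.0.
Integral + boundary = 1.75463e+06.
k=1: B_{2}/(2)! × [f^{(1)}(51) − f^{(1)}(11)] = 1/12 × (7803.00 − 363.000) = 620.000.
After k=1: 1.75525e+06.
k=2: B_{4}/(4)! × [f^{(3)}(51) − f^{(3)}(11)] = −1/720 × (6.00000 − 6.00000) = 0.00000.
After k=2: 1.75525e+06.
k=3: B_{6}/(6)! × [f^{(5)}(51) − f^{(5)}(11)] = 1/30240 × (0.00000 − 0.00000) = 0.00000.

S_3 ≈ 1.75525e+06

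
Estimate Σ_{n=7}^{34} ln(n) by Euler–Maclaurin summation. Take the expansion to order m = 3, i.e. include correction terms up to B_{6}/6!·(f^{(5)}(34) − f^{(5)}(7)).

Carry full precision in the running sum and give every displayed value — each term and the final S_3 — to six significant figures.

S_3 ≈ 82.0016

The integral term ∫_7^34 ln(x) dx = 79.2749.
½[f(7) + f(34)] = ½[1.94591 + 3.52636] = 2.73614.
So far: 82.0110.
k=1: B_{2}/(2)! × [f^{(1)}(34) − f^{(1)}(7)] = 1/12 × (0.0294118 − 0.142857) = -0.00945378.
Partial sum through k=1: 82.0016.
k=2: B_{4}/(4)! × [f^{(3)}(34) − f^{(3)}(7)] = −1/720 × (5.08854e-05 − 0.00583090) = 8.02780e-06.
Partial sum through k=2: 82.0016.
k=3: B_{6}/(6)! × [f^{(5)}(34) − f^{(5)}(7)] = 1/30240 × (5.28222e-07 − 0.00142798) = -4.72040e-08.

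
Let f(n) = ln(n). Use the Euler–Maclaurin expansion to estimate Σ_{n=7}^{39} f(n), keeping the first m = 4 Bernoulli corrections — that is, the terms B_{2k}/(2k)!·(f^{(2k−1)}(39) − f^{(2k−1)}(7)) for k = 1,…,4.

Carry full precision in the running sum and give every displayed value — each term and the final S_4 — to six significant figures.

∫_7^39 ln(x) dx evaluates to 97.2575.
Endpoint term: (f(7) + f(39))/2 = (1.94591 + 3.66356)/2 = 2.80474.
Integral + boundary = 100.062.
k=1: B_{2}/(2)! × [f^{(1)}(39) − f^{(1)}(7)] = 1/12 × (0.0256410 − 0.142857) = -0.00976801.
Running total after k=1: 100.053.
k=2: B_{4}/(4)! × [f^{(3)}(39) − f^{(3)}(7)] = −1/720 × (3.37160e-05 − 0.00583090) = 8.05165e-06.
Running total after k=2: 100.053.
k=3: B_{6}/(6)! × [f^{(5)}(39) − f^{(5)}(7)] = 1/30240 × (2.66004e-07 − 0.00142798) = -4.72126e-08.
Running total after k=3: 100.053.
k=4: B_{8}/(8)! × [f^{(7)}(39) − f^{(7)}(7)] = −1/1209600 × (5.24663e-09 − 0.000874271) = 7.22773e-10.

S_4 ≈ 100.053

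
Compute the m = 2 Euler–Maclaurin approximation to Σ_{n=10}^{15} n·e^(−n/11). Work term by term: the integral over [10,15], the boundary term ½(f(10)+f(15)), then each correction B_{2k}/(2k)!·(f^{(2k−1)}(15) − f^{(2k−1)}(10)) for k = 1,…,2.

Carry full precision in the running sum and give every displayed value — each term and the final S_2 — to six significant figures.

The integral term ∫_10^15 x·e^(−x/11) dx = 19.9291.
½[f(10) + f(15)] = ½[4.02890 + 3.83594] = 3.93242.
So far: 23.8615.
Correction k=1: B_{2}/2! · (f^{(1)}(15) − f^{(1)}(10)) = 1/12 · (-0.0929924 − 0.0366264) = -0.0108016.
After k=1: 23.8507.
Correction k=2: B_{4}/4! · (f^{(3)}(15) − f^{(3)}(10)) = −1/720 · (0.00345840 − 0.00696204) = 4.86617e-06.

S_2 ≈ 23.8507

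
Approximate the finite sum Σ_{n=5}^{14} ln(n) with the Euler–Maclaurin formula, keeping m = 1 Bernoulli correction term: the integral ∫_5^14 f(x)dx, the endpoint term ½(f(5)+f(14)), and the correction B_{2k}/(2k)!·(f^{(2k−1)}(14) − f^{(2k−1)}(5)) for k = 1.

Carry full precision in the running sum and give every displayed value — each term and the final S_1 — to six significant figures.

S_1 ≈ 22.0131

The integral term ∫_5^14 ln(x) dx = 19.8996.
Endpoint term: (f(5) + f(14))/2 = (1.60944 + 2.63906)/2 = 2.12425.
So far: 22.0239.
Order-1 term: 1/12 · (0.0714286 − 0.200000) = -0.0107143.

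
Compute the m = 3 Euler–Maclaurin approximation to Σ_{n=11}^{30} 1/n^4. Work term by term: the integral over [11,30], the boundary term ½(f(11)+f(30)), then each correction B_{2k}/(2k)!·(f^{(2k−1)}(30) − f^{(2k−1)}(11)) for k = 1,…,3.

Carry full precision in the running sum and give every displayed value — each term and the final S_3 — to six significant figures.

S_3 ≈ 0.000274908

∫_11^30 1/x^4 dx evaluates to 0.000238093.
½[f(11) + f(30)] = ½[6.83013e-05 + 1.23457e-06] = 3.47680e-05.
Running total after boundary: 0.000272861.
Correction k=1: B_{2}/2! · (f^{(1)}(30) − f^{(1)}(11)) = 1/12 · (-1.64609e-07 − (-2.48369e-05)) = 2.05602e-06.
Running total after k=1: 0.000274917.
Correction k=2: B_{4}/4! · (f^{(3)}(30) − f^{(3)}(11)) = −1/720 · (-5.48697e-09 − (-6.15790e-06)) = -8.54501e-09.
Running total after k=2: 0.000274908.
Correction k=3: B_{6}/6! · (f^{(5)}(30) − f^{(5)}(11)) = 1/30240 · (-3.41411e-10 − (-2.84994e-06)) = 9.42326e-11.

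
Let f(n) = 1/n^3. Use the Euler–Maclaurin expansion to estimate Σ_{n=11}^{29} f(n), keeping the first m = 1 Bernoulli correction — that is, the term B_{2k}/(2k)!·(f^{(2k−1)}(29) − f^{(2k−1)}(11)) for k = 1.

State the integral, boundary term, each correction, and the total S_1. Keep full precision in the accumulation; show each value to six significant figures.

The integral term ∫_11^29 1/x^3 dx = 0.00353770.
Endpoint term: (f(11) + f(29))/2 = (0.000751315 + 4.10021e-05)/2 = 0.000396158.
So far: 0.00393386.
k=1: B_{2}/(2)! × [f^{(1)}(29) − f^{(1)}(11)] = 1/12 × (-4.24160e-06 − (-0.000204904)) = 1.67219e-05.

S_1 ≈ 0.00395058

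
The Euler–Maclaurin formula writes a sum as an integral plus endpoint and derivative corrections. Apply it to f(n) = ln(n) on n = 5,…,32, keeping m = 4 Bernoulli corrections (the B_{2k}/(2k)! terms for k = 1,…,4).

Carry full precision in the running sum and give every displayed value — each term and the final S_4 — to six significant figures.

S_4 ≈ 78.3799

Integral: ∫_5^32 ln(x) dx = 75.8564.
½[f(5) + f(32)] = ½[1.60944 + 3.46574] = 2.53759.
Running total after boundary: 78.3939.
Order-1 term: 1/12 · (0.0312500 − 0.200000) = -0.0140625.
After k=1: 78.3799.
Order-2 term: −1/720 · (6.10352e-05 − 0.0160000) = 2.21375e-05.
After k=2: 78.3799.
Order-3 term: 1/30240 · (7.15256e-07 − 0.00768000) = -2.53945e-07.
After k=3: 78.3799.
Order-4 term: −1/1209600 · (2.09548e-08 − 0.00921600) = 7.61903e-09.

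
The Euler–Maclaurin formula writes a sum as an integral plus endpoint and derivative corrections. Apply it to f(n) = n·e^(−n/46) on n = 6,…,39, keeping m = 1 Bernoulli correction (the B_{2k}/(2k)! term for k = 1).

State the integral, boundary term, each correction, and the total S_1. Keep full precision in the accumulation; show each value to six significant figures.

∫_6^39 x·e^(−x/46) dx evaluates to 424.662.
Endpoint term: (f(6) + f(39))/2 = (5.26628 + 16.7055)/2 = 10.9859.
Running total after boundary: 435.648.
Order-1 term: 1/12 · (0.0651830 − 0.763229) = -0.0581705.

S_1 ≈ 435.590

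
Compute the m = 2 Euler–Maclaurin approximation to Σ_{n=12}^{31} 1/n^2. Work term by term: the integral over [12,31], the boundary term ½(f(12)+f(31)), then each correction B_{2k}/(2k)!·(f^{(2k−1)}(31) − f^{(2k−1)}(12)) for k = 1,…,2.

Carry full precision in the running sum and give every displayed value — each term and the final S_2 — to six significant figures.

S_2 ≈ 0.0551585

The integral term ∫_12^31 1/x^2 dx = 0.0510753.
Endpoint term: (f(12) + f(31))/2 = (0.00694444 + 0.00104058)/2 = 0.00399251.
So far: 0.0550678.
k=1: B_{2}/(2)! × [f^{(1)}(31) − f^{(1)}(12)] = 1/12 × (-6.71344e-05 − (-0.00115741)) = 9.08561e-05.
After k=1: 0.0551586.
k=2: B_{4}/(4)! × [f^{(3)}(31) − f^{(3)}(12)] = −1/720 × (-8.38306e-07 − (-9.64506e-05)) = -1.32795e-07.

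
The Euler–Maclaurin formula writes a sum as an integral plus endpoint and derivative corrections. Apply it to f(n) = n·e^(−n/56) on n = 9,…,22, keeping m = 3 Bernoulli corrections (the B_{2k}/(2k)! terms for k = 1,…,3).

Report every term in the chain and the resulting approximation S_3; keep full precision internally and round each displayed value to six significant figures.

S_3 ≈ 161.875

Integral: ∫_9^22 x·e^(−x/56) dx = 150.642.
½[f(9) + f(22)] = ½[7.66382 + 14.8528] = 11.2583.
So far: 161.900.
Correction k=1: B_{2}/2! · (f^{(1)}(22) − f^{(1)}(9)) = 1/12 · (0.409897 − 0.714681) = -0.0253987.
Running total after k=1: 161.875.
Correction k=2: B_{4}/4! · (f^{(3)}(22) − f^{(3)}(9)) = −1/720 · (0.000561272 − 0.000770967) = 2.91243e-07.
Running total after k=2: 161.875.
Correction k=3: B_{6}/6! · (f^{(5)}(22) − f^{(5)}(9)) = 1/30240 · (3.16274e-07 − 4.19017e-07) = -3.39758e-12.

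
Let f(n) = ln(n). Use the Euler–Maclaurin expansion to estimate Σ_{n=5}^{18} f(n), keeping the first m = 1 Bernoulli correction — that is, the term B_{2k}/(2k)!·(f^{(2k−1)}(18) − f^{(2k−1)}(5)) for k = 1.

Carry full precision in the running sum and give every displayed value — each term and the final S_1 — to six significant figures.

S_1 ≈ 33.2174

∫_5^18 ln(x) dx evaluates to 30.9795.
½[f(5) + f(18)] = ½[1.60944 + 2.89037] = 2.24990.
Running total after boundary: 33.2294.
Correction k=1: B_{2}/2! · (f^{(1)}(18) − f^{(1)}(5)) = 1/12 · (0.0555556 − 0.200000) = -0.0120370.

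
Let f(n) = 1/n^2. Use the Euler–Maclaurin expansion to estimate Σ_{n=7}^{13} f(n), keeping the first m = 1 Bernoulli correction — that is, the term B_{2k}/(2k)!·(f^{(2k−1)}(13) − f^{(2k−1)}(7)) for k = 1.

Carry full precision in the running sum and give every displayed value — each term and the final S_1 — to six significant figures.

S_1 ≈ 0.0795068

Integral: ∫_7^13 1/x^2 dx = 0.0659341.
½[f(7) + f(13)] = ½[0.0204082 + 0.00591716] = 0.0131627.
So far: 0.0790967.
Correction k=1: B_{2}/2! · (f^{(1)}(13) − f^{(1)}(7)) = 1/12 · (-0.000910332 − (-0.00583090)) = 0.000410048.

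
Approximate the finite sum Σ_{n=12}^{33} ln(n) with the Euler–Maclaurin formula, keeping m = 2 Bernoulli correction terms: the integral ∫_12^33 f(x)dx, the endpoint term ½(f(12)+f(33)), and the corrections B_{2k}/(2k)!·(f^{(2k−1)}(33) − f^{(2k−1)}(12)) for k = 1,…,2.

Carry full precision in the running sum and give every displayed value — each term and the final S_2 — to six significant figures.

S_2 ≈ 67.5522

∫_12^33 ln(x) dx evaluates to 64.5659.
Boundary: ½(f(12) + f(33)) = ½(2.48491 + 3.49651) = 2.99071.
Running total after boundary: 67.5566.
k=1: B_{2}/(2)! × [f^{(1)}(33) − f^{(1)}(12)] = 1/12 × (0.0303030 − 0.0833333) = -0.00441919.
Partial sum through k=1: 67.5522.
k=2: B_{4}/(4)! × [f^{(3)}(33) − f^{(3)}(12)] = −1/720 × (5.56529e-05 − 0.00115741) = 1.53021e-06.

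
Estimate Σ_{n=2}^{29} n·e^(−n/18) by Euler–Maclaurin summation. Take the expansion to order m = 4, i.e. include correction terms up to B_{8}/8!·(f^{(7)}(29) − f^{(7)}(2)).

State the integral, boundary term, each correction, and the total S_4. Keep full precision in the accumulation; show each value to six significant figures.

The integral term ∫_2^29 x·e^(−x/18) dx = 153.225.
½[f(2) + f(29)] = ½[1.78968 + 5.79030] = 3.78999.
Running total after boundary: 157.015.
Correction k=1: B_{2}/2! · (f^{(1)}(29) − f^{(1)}(2)) = 1/12 · (-0.122018 − 0.795413) = -0.0764526.
Partial sum through k=1: 156.939.
Correction k=2: B_{4}/4! · (f^{(3)}(29) − f^{(3)}(2)) = −1/720 · (0.000855906 − 0.00797868) = 9.89274e-06.
Partial sum through k=2: 156.939.
Correction k=3: B_{6}/6! · (f^{(5)}(29) − f^{(5)}(2)) = 1/30240 · (6.44571e-06 − 4.16740e-05) = -1.16496e-09.
Partial sum through k=3: 156.939.
Correction k=4: B_{8}/8! · (f^{(7)}(29) − f^{(7)}(2)) = −1/1209600 · (3.16350e-08 − 1.81242e-07) = 1.23683e-13.

S_4 ≈ 156.939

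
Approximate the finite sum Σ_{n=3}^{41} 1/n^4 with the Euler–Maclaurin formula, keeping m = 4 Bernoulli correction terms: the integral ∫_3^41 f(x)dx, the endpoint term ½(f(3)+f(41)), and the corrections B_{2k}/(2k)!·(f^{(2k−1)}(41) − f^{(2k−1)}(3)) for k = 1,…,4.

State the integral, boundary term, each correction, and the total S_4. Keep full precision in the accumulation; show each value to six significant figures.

∫_3^41 1/x^4 dx evaluates to 0.0123408.
Endpoint term: (f(3) + f(41))/2 = (0.0123457 + 3.53887e-07)/2 = 0.00617302.
Running total after boundary: 0.0185139.
Correction k=1: B_{2}/2! · (f^{(1)}(41) − f^{(1)}(3)) = 1/12 · (-3.45256e-08 − (-0.0164609)) = 0.00137174.
Partial sum through k=1: 0.0198856.
Correction k=2: B_{4}/4! · (f^{(3)}(41) − f^{(3)}(3)) = −1/720 · (-6.16161e-10 − (-0.0548697)) = -7.62079e-05.
Partial sum through k=2: 0.0198094.
Correction k=3: B_{6}/6! · (f^{(5)}(41) − f^{(5)}(3)) = 1/30240 · (-2.05265e-11 − (-0.341411)) = 1.12901e-05.
Partial sum through k=3: 0.0198207.
Correction k=4: B_{8}/8! · (f^{(7)}(41) − f^{(7)}(3)) = −1/1209600 · (-1.09898e-12 − (-3.41411)) = -2.82251e-06.

S_4 ≈ 0.0198179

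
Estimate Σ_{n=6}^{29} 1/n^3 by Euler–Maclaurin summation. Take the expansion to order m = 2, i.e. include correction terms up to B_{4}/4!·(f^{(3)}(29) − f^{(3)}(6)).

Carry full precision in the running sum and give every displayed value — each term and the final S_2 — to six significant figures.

Integral: ∫_6^29 1/x^3 dx = 0.0132944.
Boundary: ½(f(6) + f(29)) = ½(0.00462963 + 4.10021e-05) = 0.00233532.
Integral + boundary = 0.0156297.
k=1: B_{2}/(2)! × [f^{(1)}(29) − f^{(1)}(6)] = 1/12 × (-4.24160e-06 − (-0.00231481)) = 0.000192548.
After k=1: 0.0158222.
k=2: B_{4}/(4)! × [f^{(3)}(29) − f^{(3)}(6)] = −1/720 × (-1.00870e-07 − (-0.00128601)) = -1.78598e-06.

S_2 ≈ 0.0158204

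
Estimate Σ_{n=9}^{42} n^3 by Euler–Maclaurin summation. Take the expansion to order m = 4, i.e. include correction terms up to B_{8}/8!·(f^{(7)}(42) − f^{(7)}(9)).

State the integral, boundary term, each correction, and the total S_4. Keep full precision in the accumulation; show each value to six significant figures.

S_4 ≈ 814113

∫_9^42 x^3 dx evaluates to 776284.
Endpoint term: (f(9) + f(42))/2 = (729.000 + 74088.0)/2 = 37408.5.
So far: 813692.
Order-1 term: 1/12 · (5292.00 − 243.000) = 420.750.
After k=1: 814113.
Order-2 term: −1/720 · (6.00000 − 6.00000) = 0.00000.
After k=2: 814113.
Order-3 term: 1/30240 · (0.00000 − 0.00000) = 0.00000.
After k=3: 814113.
Order-4 term: −1/1209600 · (0.00000 − 0.00000) = 0.00000.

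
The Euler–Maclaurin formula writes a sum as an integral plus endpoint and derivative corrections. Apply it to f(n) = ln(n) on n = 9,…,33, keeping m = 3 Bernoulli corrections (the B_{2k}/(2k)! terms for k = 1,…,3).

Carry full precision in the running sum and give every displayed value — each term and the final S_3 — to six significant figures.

S_3 ≈ 74.4499

∫_9^33 ln(x) dx evaluates to 71.6097.
½[f(9) + f(33)] = ½[2.19722 + 3.49651] = 2.84687.
Integral + boundary = 74.4566.
Order-1 term: 1/12 · (0.0303030 − 0.111111) = -0.00673401.
Partial sum through k=1: 74.4499.
Order-2 term: −1/720 · (5.56529e-05 − 0.00274348) = 3.73310e-06.
Partial sum through k=2: 74.4499.
Order-3 term: 1/30240 · (6.13256e-07 − 0.000406442) = -1.34203e-08.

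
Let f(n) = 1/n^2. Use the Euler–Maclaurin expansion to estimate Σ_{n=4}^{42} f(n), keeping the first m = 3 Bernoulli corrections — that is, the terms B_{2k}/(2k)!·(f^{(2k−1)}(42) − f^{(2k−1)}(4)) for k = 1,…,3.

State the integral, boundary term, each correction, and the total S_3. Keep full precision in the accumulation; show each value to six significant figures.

Integral: ∫_4^42 1/x^2 dx = 0.226190.
Endpoint term: (f(4) + f(42))/2 = (0.0625000 + 0.000566893)/2 = 0.0315334.
So far: 0.257724.
k=1: B_{2}/(2)! × [f^{(1)}(42) − f^{(1)}(4)] = 1/12 × (-2.69949e-05 − (-0.0312500)) = 0.00260192.
Partial sum through k=1: 0.260326.
k=2: B_{4}/(4)! × [f^{(3)}(42) − f^{(3)}(4)] = −1/720 × (-1.83639e-07 − (-0.0234375)) = -3.25518e-05.
Partial sum through k=2: 0.260293.
k=3: B_{6}/(6)! × [f^{(5)}(42) − f^{(5)}(4)] = 1/30240 × (-3.12311e-09 − (-0.0439453)) = 1.45322e-06.

S_3 ≈ 0.260295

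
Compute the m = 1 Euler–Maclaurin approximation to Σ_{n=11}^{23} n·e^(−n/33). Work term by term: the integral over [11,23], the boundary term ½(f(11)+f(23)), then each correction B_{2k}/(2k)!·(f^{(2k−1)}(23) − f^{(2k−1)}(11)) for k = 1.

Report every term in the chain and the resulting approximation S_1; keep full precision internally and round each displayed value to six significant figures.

S_1 ≈ 129.570

Integral: ∫_11^23 x·e^(−x/33) dx = 119.929.
Endpoint term: (f(11) + f(23))/2 = (7.88184 + 11.4561)/2 = 9.66898.
Running total after boundary: 129.598.
Order-1 term: 1/12 · (0.150937 − 0.477688) = -0.0272292.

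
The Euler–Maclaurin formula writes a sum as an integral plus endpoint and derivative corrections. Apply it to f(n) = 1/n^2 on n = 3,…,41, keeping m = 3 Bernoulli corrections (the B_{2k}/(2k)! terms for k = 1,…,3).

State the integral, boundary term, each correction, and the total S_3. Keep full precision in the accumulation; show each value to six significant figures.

∫_3^41 1/x^2 dx evaluates to 0.308943.
Boundary: ½(f(3) + f(41)) = ½(0.111111 + 0.000594884) = 0.0558530.
So far: 0.364796.
Order-1 term: 1/12 · (-2.90187e-05 − (-0.0740741)) = 0.00617042.
After k=1: 0.370967.
Order-2 term: −1/720 · (-2.07153e-07 − (-0.0987654)) = -0.000137174.
After k=2: 0.370829.
Order-3 term: 1/30240 · (-3.69697e-09 − (-0.329218)) = 1.08868e-05.

S_3 ≈ 0.370840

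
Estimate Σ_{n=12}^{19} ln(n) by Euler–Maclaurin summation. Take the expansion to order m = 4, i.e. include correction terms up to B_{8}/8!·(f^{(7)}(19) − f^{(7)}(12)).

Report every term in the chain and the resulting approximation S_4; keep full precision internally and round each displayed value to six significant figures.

Integral: ∫_12^19 ln(x) dx = 19.1255.
Boundary: ½(f(12) + f(19)) = ½(2.48491 + 2.94444) = 2.71467.
Integral + boundary = 21.8401.
Order-1 term: 1/12 · (0.0526316 − 0.0833333) = -0.00255848.
Running total after k=1: 21.8376.
Order-2 term: −1/720 · (0.000291588 − 0.00115741) = 1.20253e-06.
Running total after k=2: 21.8376.
Order-3 term: 1/30240 · (9.69267e-06 − 9.64506e-05) = -2.86898e-09.
Running total after k=3: 21.8376.
Order-4 term: −1/1209600 · (8.05485e-07 − 2.00939e-05) = 1.59461e-11.

S_4 ≈ 21.8376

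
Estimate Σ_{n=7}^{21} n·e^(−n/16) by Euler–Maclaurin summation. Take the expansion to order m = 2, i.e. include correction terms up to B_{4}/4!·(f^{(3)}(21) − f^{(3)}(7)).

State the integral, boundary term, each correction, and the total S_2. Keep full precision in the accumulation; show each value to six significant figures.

S_2 ≈ 83.3126

The integral term ∫_7^21 x·e^(−x/16) dx = 78.2640.
½[f(7) + f(21)] = ½[4.51954 + 5.65207] = 5.08581.
Integral + boundary = 83.3498.
k=1: B_{2}/(2)! × [f^{(1)}(21) − f^{(1)}(7)] = 1/12 × (-0.0841082 − 0.363177) = -0.0372738.
Running total after k=1: 83.3126.
k=2: B_{4}/(4)! × [f^{(3)}(21) − f^{(3)}(7)] = −1/720 × (0.00177416 − 0.00646279) = 6.51199e-06.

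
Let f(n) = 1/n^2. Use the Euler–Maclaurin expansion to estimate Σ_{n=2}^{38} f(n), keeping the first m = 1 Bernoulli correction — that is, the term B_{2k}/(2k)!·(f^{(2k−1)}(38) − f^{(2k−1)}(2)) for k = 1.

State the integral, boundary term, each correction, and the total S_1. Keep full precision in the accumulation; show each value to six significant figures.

Integral: ∫_2^38 1/x^2 dx = 0.473684.
½[f(2) + f(38)] = ½[0.250000 + 0.000692521] = 0.125346.
Running total after boundary: 0.599030.
Correction k=1: B_{2}/2! · (f^{(1)}(38) − f^{(1)}(2)) = 1/12 · (-3.64485e-05 − (-0.250000)) = 0.0208303.

S_1 ≈ 0.619861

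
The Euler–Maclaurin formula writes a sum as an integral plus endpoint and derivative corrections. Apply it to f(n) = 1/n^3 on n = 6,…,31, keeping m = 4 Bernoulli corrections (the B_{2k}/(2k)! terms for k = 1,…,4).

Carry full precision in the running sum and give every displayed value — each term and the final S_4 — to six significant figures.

S_4 ≈ 0.0158911

∫_6^31 1/x^3 dx evaluates to 0.0133686.
Endpoint term: (f(6) + f(31))/2 = (0.00462963 + 3.35672e-05)/2 = 0.00233160.
Running total after boundary: 0.0157002.
Order-1 term: 1/12 · (-3.24844e-06 − (-0.00231481)) = 0.000192631.
After k=1: 0.0158928.
Order-2 term: −1/720 · (-6.76054e-08 − (-0.00128601)) = -1.78603e-06.
After k=2: 0.0158910.
Order-3 term: 1/30240 · (-2.95466e-09 − (-0.00150034)) = 4.96144e-08.
After k=3: 0.0158911.
Order-4 term: −1/1209600 · (-2.21369e-10 − (-0.00300069)) = -2.48073e-09.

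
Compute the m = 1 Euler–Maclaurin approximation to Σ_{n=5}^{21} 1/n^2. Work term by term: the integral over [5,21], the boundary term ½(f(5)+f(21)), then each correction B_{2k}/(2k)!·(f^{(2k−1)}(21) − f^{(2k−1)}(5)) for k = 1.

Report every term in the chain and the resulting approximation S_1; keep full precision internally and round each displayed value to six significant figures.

∫_5^21 1/x^2 dx evaluates to 0.152381.
Endpoint term: (f(5) + f(21))/2 = (0.0400000 + 0.00226757)/2 = 0.0211338.
Running total after boundary: 0.173515.
Correction k=1: B_{2}/2! · (f^{(1)}(21) − f^{(1)}(5)) = 1/12 · (-0.000215959 − (-0.0160000)) = 0.00131534.

S_1 ≈ 0.174830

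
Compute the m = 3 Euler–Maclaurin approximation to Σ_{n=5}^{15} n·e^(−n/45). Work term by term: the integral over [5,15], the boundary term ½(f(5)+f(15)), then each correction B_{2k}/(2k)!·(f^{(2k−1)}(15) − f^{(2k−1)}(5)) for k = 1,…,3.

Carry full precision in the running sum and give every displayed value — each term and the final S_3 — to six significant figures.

The integral term ∫_5^15 x·e^(−x/45) dx = 78.7539.
½[f(5) + f(15)] = ½[4.47420 + 10.7480] = 7.61108.
Running total after boundary: 86.3650.
k=1: B_{2}/(2)! × [f^{(1)}(15) − f^{(1)}(5)] = 1/12 × (0.477688 − 0.795413) = -0.0264771.
After k=1: 86.3385.
k=2: B_{4}/(4)! × [f^{(3)}(15) − f^{(3)}(5)] = −1/720 × (0.000943580 − 0.00127659) = 4.62511e-07.
After k=2: 86.3385.
k=3: B_{6}/(6)! × [f^{(5)}(15) − f^{(5)}(5)] = 1/30240 × (8.15440e-07 − 1.06685e-06) = -8.31398e-12.

S_3 ≈ 86.3385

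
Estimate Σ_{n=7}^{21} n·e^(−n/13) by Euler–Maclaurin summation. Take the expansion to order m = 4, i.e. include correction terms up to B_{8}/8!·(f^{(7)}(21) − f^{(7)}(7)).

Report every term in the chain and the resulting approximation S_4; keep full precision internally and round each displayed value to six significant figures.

∫_7^21 x·e^(−x/13) dx evaluates to 63.8720.
Endpoint term: (f(7) + f(21))/2 = (4.08552 + 4.17510)/2 = 4.13031.
So far: 68.0023.
Order-1 term: 1/12 · (-0.122347 − 0.269375) = -0.0326435.
Running total after k=1: 67.9696.
Order-2 term: −1/720 · (0.00162888 − 0.00850098) = 9.54458e-06.
Running total after k=2: 67.9696.
Order-3 term: 1/30240 · (2.35604e-05 − 9.11718e-05) = -2.23582e-09.
Running total after k=3: 67.9696.
Order-4 term: −1/1209600 · (2.21790e-07 − 7.81313e-07) = 4.62568e-13.

S_4 ≈ 67.9696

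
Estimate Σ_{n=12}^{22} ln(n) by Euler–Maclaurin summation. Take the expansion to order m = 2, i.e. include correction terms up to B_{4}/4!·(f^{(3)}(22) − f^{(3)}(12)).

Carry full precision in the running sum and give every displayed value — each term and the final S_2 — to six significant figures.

∫_12^22 ln(x) dx evaluates to 28.1841.
½[f(12) + f(22)] = ½[2.48491 + 3.09104] = 2.78797.
So far: 30.9720.
Order-1 term: 1/12 · (0.0454545 − 0.0833333) = -0.00315657.
Running total after k=1: 30.9689.
Order-2 term: −1/720 · (0.000187829 − 0.00115741) = 1.34664e-06.

S_2 ≈ 30.9689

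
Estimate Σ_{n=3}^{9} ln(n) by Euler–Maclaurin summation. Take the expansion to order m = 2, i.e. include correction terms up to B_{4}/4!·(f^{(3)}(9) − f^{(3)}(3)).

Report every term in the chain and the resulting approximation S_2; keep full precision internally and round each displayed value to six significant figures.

∫_3^9 ln(x) dx evaluates to 10.4792.
Boundary: ½(f(3) + f(9)) = ½(1.09861 + 2.19722) = 1.64792.
Running total after boundary: 12.1271.
Correction k=1: B_{2}/2! · (f^{(1)}(9) − f^{(1)}(3)) = 1/12 · (0.111111 − 0.333333) = -0.0185185.
Running total after k=1: 12.1086.
Correction k=2: B_{4}/4! · (f^{(3)}(9) − f^{(3)}(3)) = −1/720 · (0.00274348 − 0.0740741) = 9.90703e-05.

S_2 ≈ 12.1087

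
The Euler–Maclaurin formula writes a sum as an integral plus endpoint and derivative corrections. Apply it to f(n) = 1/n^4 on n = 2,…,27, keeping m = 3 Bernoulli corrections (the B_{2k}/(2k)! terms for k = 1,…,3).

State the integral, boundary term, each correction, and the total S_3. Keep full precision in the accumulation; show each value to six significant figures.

Integral: ∫_2^27 1/x^4 dx = 0.0416497.
Boundary: ½(f(2) + f(27)) = ½(0.0625000 + 1.88168e-06) = 0.0312509.
Running total after boundary: 0.0729007.
Correction k=1: B_{2}/2! · (f^{(1)}(27) − f^{(1)}(2)) = 1/12 · (-2.78767e-07 − (-0.125000)) = 0.0104166.
Partial sum through k=1: 0.0833173.
Correction k=2: B_{4}/4! · (f^{(3)}(27) − f^{(3)}(2)) = −1/720 · (-1.14719e-08 − (-0.937500)) = -0.00130208.
Partial sum through k=2: 0.0820152.
Correction k=3: B_{6}/6! · (f^{(5)}(27) − f^{(5)}(2)) = 1/30240 · (-8.81242e-10 − (-13.1250)) = 0.000434028.

S_3 ≈ 0.0824493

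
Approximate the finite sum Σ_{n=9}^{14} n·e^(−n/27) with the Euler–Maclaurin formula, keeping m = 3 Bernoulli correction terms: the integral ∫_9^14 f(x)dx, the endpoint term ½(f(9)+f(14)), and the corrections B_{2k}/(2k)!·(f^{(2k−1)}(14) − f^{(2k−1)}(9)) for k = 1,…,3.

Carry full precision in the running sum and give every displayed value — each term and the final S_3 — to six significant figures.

Integral: ∫_9^14 x·e^(−x/27) dx = 37.3585.
Endpoint term: (f(9) + f(14))/2 = (6.44878 + 8.33563)/2 = 7.39220.
So far: 44.7507.
k=1: B_{2}/(2)! × [f^{(1)}(14) − f^{(1)}(9)] = 1/12 × (0.286675 − 0.477688) = -0.0159177.
After k=1: 44.7347.
k=2: B_{4}/(4)! × [f^{(3)}(14) − f^{(3)}(9)] = −1/720 × (0.00202672 − 0.00262106) = 8.25467e-07.
After k=2: 44.7347.
k=3: B_{6}/(6)! × [f^{(5)}(14) − f^{(5)}(9)] = 1/30240 × (5.02085e-06 − 6.29197e-06) = -4.20347e-11.

S_3 ≈ 44.7347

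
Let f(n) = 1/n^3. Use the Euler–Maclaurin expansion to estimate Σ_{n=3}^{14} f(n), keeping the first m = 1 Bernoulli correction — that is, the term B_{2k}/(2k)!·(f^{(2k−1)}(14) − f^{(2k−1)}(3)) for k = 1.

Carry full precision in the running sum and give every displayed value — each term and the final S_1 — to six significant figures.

S_1 ≈ 0.0747852

The integral term ∫_3^14 1/x^3 dx = 0.0530045.
Endpoint term: (f(3) + f(14))/2 = (0.0370370 + 0.000364431)/2 = 0.0187007.
So far: 0.0717053.
k=1: B_{2}/(2)! × [f^{(1)}(14) − f^{(1)}(3)] = 1/12 × (-7.80925e-05 − (-0.0370370)) = 0.00307991.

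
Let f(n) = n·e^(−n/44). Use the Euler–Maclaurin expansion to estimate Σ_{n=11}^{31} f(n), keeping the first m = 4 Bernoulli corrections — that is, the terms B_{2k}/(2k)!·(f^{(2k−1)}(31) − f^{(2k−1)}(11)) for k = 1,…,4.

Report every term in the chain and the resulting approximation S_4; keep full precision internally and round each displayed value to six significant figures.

S_4 ≈ 265.307

∫_11^31 x·e^(−x/44) dx evaluates to 253.398.
½[f(11) + f(31)] = ½[8.56681 + 15.3243] = 11.9456.
Integral + boundary = 265.344.
k=1: B_{2}/(2)! × [f^{(1)}(31) − f^{(1)}(11)] = 1/12 × (0.146053 − 0.584101) = -0.0365040.
After k=1: 265.307.
k=2: B_{4}/(4)! × [f^{(3)}(31) − f^{(3)}(11)] = −1/720 × (0.000586115 − 0.00110625) = 7.22411e-07.
After k=2: 265.307.
k=3: B_{6}/(6)! × [f^{(5)}(31) − f^{(5)}(11)] = 1/30240 × (5.66524e-07 − 9.86982e-07) = -1.39040e-11.
After k=3: 265.307.
k=4: B_{8}/(8)! × [f^{(7)}(31) − f^{(7)}(11)] = −1/1209600 × (4.28875e-10 − 7.24459e-10) = 2.44365e-16.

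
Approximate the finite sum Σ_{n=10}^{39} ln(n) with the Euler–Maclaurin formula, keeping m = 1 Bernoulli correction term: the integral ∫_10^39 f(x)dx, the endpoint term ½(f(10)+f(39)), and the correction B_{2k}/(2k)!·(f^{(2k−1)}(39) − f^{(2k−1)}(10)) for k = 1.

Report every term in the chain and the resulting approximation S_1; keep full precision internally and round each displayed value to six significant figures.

S_1 ≈ 93.8299

Integral: ∫_10^39 ln(x) dx = 90.8531.
½[f(10) + f(39)] = ½[2.30259 + 3.66356] = 2.98307.
Running total after boundary: 93.8361.
Order-1 term: 1/12 · (0.0256410 − 0.100000) = -0.00619658.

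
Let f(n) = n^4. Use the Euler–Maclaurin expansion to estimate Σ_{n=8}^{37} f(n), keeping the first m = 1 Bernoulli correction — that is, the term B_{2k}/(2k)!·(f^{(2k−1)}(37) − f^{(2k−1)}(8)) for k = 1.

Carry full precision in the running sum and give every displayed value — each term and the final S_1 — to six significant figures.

S_1 ≈ 1.48181e+07

The integral term ∫_8^37 x^4 dx = 1.38622e+07.
Boundary: ½(f(8) + f(37)) = ½(4096.00 + 1.87416e+06) = 939128.
So far: 1.48014e+07.
Order-1 term: 1/12 · (202612 − 2048.00) = 16713.7.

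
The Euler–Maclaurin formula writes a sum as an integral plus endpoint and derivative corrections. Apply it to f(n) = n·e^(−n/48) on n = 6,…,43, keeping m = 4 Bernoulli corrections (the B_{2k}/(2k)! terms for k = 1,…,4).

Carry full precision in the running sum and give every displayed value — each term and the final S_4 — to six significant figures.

S_4 ≈ 515.485

Integral: ∫_6^43 x·e^(−x/48) dx = 504.121.
½[f(6) + f(43)] = ½[5.29498 + 17.5555] = 11.4252.
So far: 515.546.
k=1: B_{2}/(2)! × [f^{(1)}(43) − f^{(1)}(6)] = 1/12 × (0.0425278 − 0.772185) = -0.0608047.
Partial sum through k=1: 515.485.
k=2: B_{4}/(4)! × [f^{(3)}(43) − f^{(3)}(6)] = −1/720 × (0.000372857 − 0.00110121) = 1.01160e-06.
Partial sum through k=2: 515.485.
k=3: B_{6}/(6)! × [f^{(5)}(43) − f^{(5)}(6)] = 1/30240 × (3.15649e-07 − 8.10444e-07) = -1.63623e-11.
Partial sum through k=3: 515.485.
k=4: B_{8}/(8)! × [f^{(7)}(43) − f^{(7)}(6)] = −1/1209600 × (2.03762e-10 − 4.96065e-10) = 2.41652e-16.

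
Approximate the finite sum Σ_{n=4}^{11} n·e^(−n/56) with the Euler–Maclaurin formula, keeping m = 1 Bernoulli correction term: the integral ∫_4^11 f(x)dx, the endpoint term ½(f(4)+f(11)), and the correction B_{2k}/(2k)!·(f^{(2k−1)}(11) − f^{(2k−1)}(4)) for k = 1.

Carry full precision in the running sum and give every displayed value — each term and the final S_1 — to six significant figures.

The integral term ∫_4^11 x·e^(−x/56) dx = 45.5025.
Boundary: ½(f(4) + f(11)) = ½(3.72425 + 9.03826) = 6.38126.
Integral + boundary = 51.8838.
Correction k=1: B_{2}/2! · (f^{(1)}(11) − f^{(1)}(4)) = 1/12 · (0.660263 − 0.864558) = -0.0170246.

S_1 ≈ 51.8668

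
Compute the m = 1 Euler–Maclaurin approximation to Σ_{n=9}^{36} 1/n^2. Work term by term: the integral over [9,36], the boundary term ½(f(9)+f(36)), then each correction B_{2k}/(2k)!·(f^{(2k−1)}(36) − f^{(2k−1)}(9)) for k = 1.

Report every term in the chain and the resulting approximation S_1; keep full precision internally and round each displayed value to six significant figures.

Integral: ∫_9^36 1/x^2 dx = 0.0833333.
Endpoint term: (f(9) + f(36))/2 = (0.0123457 + 0.000771605)/2 = 0.00655864.
So far: 0.0898920.
Order-1 term: 1/12 · (-4.28669e-05 − (-0.00274348)) = 0.000225051.

S_1 ≈ 0.0901170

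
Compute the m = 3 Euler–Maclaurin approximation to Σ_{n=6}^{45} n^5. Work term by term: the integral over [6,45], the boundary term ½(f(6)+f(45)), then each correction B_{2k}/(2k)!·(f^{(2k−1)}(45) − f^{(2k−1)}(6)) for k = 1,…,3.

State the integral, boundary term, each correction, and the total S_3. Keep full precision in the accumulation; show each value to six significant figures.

The integral term ∫_6^45 x^5 dx = 1.38395e+09.
Endpoint term: (f(6) + f(45))/2 = (7776.00 + 1.84528e+08)/2 = 9.22680e+07.
Integral + boundary = 1.47622e+09.
Correction k=1: B_{2}/2! · (f^{(1)}(45) − f^{(1)}(6)) = 1/12 · (2.05031e+07 − 6480.00) = 1.70805e+06.
Partial sum through k=1: 1.47793e+09.
Correction k=2: B_{4}/4! · (f^{(3)}(45) − f^{(3)}(6)) = −1/720 · (121500 − 2160.00) = -165.750.
Partial sum through k=2: 1.47793e+09.
Correction k=3: B_{6}/6! · (f^{(5)}(45) − f^{(5)}(6)) = 1/30240 · (120.000 − 120.000) = 0.00000.

S_3 ≈ 1.47793e+09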